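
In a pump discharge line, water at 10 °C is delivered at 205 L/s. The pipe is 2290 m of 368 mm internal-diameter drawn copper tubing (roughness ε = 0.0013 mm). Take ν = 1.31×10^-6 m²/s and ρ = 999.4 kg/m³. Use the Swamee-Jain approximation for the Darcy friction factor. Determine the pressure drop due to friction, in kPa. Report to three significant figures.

Δp ≈ 150 kPa

V = 4Q/(πD²) = 4·0.205/(π·0.368²) = 1.927 m/s
Re = VD/ν = 1.927·0.368/1.31×10^-6 = 5.41×10^5 → turbulent
ε/D = 0.0013/368 = 3.53×10^-6
Swamee-Jain: f = 0.01297
h_f = f(L/D)V²/(2g) = 0.01297·(2290/0.368)·1.927²/(2·9.81) = 15.28 m
Δp = ρg·h_f = 999.4·9.81·15.28 = 149.8 kPa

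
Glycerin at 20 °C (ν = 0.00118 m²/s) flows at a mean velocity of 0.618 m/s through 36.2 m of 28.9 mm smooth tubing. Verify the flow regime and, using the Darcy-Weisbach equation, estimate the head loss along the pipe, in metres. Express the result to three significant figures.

Re = VD/ν = 0.618·0.02890/0.00118 = 15.1 → laminar (Re < 2300)
f = 64/Re = 4.228
h_f = f(L/D)V²/(2g) = 4.228·(36.2/0.02890)·0.618²/(2·9.81) = 103.1 m

h_f ≈ 103 m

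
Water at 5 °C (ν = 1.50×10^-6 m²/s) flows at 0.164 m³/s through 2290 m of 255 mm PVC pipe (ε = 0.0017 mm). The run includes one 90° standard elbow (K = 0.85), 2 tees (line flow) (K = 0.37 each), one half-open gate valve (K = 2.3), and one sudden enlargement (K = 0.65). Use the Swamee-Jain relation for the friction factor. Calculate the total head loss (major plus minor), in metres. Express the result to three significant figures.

V = 4Q/(πD²) = 3.211 m/s; V²/2g = 0.5256 m
Re = 5.46×10^5, ε/D = 6.67×10^-6 → f = 0.01300 (Swamee-Jain)
Major: h_f = f(L/D)·V²/2g = 0.01300·8980·0.5256 = 61.37 m
Minor: ΣK = 4.54; h_m = ΣK·V²/2g = 2.386 m
Total H_L = 61.37 + 2.386 = 63.75 m

H_L ≈ 63.8 m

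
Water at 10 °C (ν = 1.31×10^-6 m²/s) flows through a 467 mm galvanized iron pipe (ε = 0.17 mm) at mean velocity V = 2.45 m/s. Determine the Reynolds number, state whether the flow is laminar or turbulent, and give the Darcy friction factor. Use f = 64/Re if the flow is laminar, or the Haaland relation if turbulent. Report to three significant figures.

Re = VD/ν = 2.450·0.467/1.31×10^-6 = 8.73×10^5
Re > 4000 → turbulent; ε/D = 3.64×10^-4
Haaland: f = 0.01623

Re ≈ 8.73×10^5; turbulent; f ≈ 0.0162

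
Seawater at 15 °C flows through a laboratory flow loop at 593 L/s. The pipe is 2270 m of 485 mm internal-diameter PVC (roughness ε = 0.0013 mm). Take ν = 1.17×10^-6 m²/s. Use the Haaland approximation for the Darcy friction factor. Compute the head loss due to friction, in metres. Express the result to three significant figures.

h_f ≈ 27.3 m

V = 4Q/(πD²) = 4·0.593/(π·0.485²) = 3.210 m/s
Re = VD/ν = 3.210·0.485/1.17×10^-6 = 1.33×10^6 → turbulent
ε/D = 0.0013/485 = 2.68×10^-6
Haaland: f = 0.01110
h_f = f(L/D)V²/(2g) = 0.01110·(2270/0.485)·3.210²/(2·9.81) = 27.29 m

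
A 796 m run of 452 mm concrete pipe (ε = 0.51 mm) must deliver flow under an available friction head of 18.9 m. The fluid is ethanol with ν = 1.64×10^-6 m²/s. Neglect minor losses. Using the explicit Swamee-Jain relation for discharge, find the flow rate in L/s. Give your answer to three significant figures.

Q ≈ 514 L/s

Swamee-Jain (Type II): Q = -0.965·√(gD⁵h_f/L)·ln[ε/(3.7D) + √(3.17ν²L/(gD³h_f))]
√(gD⁵h_f/L) = √(9.81·0.452⁵·18.9/796) = 0.06629
ε/(3.7D) = 3.05×10^-4; √(3.17ν²L/(gD³h_f)) = 1.99×10^-5
Q = -0.965·0.06629·ln(3.249×10^-4) = 0.5138 m³/s
Check: V = 3.20 m/s, Re = 8.83×10^5, f = 0.02063, h_f = 19.0 m ≈ 18.9 m ✓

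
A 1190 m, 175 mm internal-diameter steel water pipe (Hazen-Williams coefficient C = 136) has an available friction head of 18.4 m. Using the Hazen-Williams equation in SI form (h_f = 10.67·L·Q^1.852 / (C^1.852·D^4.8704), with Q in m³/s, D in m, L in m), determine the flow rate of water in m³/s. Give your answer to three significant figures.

Rearranging: Q = [h_f·C^1.852·D^4.8704 / (10.67·L)]^(1/1.852)
Q = [18.4·136^1.852·0.175^4.8704 / (10.67·1190)]^0.540 = 0.04074 m³/s

Q ≈ 0.0407 m³/s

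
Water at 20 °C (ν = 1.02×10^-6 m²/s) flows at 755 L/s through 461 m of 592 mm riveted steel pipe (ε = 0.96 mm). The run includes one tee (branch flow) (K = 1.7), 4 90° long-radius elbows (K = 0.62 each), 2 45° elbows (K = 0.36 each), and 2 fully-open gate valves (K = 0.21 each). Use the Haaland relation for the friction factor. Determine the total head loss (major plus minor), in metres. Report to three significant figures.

H_L ≈ 8.71 m

V = 4Q/(πD²) = 2.743 m/s; V²/2g = 0.3835 m
Re = 1.59×10^6, ε/D = 0.00162 → f = 0.02233 (Haaland)
Major: h_f = f(L/D)·V²/2g = 0.02233·778.7·0.3835 = 6.668 m
Minor: ΣK = 5.32; h_m = ΣK·V²/2g = 2.040 m
Total H_L = 6.668 + 2.040 = 8.708 m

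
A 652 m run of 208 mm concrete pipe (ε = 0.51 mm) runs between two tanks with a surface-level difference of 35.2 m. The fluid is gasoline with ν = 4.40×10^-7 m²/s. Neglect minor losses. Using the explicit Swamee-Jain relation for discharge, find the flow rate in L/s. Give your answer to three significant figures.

Swamee-Jain (Type II): Q = -0.965·√(gD⁵h_f/L)·ln[ε/(3.7D) + √(3.17ν²L/(gD³h_f))]
√(gD⁵h_f/L) = √(9.81·0.208⁵·35.2/652) = 0.01436
ε/(3.7D) = 6.63×10^-4; √(3.17ν²L/(gD³h_f)) = 1.13×10^-5
Q = -0.965·0.01436·ln(6.740×10^-4) = 0.1012 m³/s
Check: V = 2.98 m/s, Re = 1.41×10^6, f = 0.02491, h_f = 35.3 m ≈ 35.2 m ✓

Q ≈ 101 L/s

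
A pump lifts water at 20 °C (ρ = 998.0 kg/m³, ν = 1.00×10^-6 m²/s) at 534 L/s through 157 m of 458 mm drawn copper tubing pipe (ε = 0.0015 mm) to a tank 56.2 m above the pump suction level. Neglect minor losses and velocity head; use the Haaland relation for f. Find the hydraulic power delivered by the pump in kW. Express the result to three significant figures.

V = 4Q/(πD²) = 3.241 m/s; Re = 1.48×10^6; ε/D = 3.28×10^-6; f = 0.01092
h_f = f(L/D)V²/2g = 2.005 m
Total head H = z + h_f = 56.2 + 2.005 = 58.21 m
P_hyd = ρgQH = 998.0·9.81·0.534·58.21 = 304.3 kW

P_hyd ≈ 304 kW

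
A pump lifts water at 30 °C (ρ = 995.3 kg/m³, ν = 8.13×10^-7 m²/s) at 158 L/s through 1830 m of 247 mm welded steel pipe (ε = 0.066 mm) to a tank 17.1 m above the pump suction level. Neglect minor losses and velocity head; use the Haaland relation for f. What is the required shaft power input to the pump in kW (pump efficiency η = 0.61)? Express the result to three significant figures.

V = 4Q/(πD²) = 3.297 m/s; Re = 1.00×10^6; ε/D = 2.67×10^-4; f = 0.01529
h_f = f(L/D)V²/2g = 62.79 m
Total head H = z + h_f = 17.1 + 62.79 = 79.89 m
P_hyd = ρgQH = 995.3·9.81·0.158·79.89 = 123.3 kW
P_shaft = P_hyd/η = 123.3/0.61 = 202.1 kW

P_shaft ≈ 202 kW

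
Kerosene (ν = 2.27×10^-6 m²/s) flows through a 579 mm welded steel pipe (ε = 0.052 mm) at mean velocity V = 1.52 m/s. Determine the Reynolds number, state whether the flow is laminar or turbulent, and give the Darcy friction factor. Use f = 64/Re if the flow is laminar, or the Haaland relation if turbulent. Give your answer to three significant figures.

Re ≈ 3.88×10^5; turbulent; f ≈ 0.0146

Re = VD/ν = 1.520·0.579/2.27×10^-6 = 3.88×10^5
Re > 4000 → turbulent; ε/D = 8.98×10^-5
Haaland: f = 0.01461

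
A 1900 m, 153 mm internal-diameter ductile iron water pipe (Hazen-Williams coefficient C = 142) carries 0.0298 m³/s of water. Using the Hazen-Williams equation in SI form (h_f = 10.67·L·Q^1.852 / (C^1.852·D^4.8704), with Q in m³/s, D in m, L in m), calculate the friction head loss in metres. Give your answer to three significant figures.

h_f = 10.67·1900·0.0298^1.852 / (142^1.852·0.153^4.8704) = 29.24 m

h_f ≈ 29.2 m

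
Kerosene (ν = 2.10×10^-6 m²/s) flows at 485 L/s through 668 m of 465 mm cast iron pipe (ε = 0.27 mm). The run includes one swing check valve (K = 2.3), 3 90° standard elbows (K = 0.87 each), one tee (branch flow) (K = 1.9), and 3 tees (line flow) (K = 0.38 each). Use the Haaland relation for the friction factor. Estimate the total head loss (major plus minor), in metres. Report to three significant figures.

V = 4Q/(πD²) = 2.856 m/s; V²/2g = 0.4157 m
Re = 6.32×10^5, ε/D = 5.81×10^-4 → f = 0.01792 (Haaland)
Major: h_f = f(L/D)·V²/2g = 0.01792·1437·0.4157 = 10.70 m
Minor: ΣK = 7.95; h_m = ΣK·V²/2g = 3.305 m
Total H_L = 10.70 + 3.305 = 14.01 m

H_L ≈ 14.0 m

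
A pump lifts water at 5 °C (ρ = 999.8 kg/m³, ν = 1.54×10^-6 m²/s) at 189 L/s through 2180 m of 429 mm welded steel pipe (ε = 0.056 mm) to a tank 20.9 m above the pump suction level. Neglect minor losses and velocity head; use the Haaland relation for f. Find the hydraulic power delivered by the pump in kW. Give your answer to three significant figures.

V = 4Q/(πD²) = 1.308 m/s; Re = 3.64×10^5; ε/D = 1.31×10^-4; f = 0.01512
h_f = f(L/D)V²/2g = 6.697 m
Total head H = z + h_f = 20.9 + 6.697 = 27.60 m
P_hyd = ρgQH = 999.8·9.81·0.189·27.60 = 51.16 kW

P_hyd ≈ 51.2 kW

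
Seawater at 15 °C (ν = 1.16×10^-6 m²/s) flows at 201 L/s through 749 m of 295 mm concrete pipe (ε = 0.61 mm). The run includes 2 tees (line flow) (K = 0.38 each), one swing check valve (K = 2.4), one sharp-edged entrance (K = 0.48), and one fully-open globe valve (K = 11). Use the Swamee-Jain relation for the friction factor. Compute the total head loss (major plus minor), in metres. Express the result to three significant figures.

H_L ≈ 33.3 m

V = 4Q/(πD²) = 2.941 m/s; V²/2g = 0.4408 m
Re = 7.48×10^5, ε/D = 0.00207 → f = 0.02396 (Swamee-Jain)
Major: h_f = f(L/D)·V²/2g = 0.02396·2539·0.4408 = 26.81 m
Minor: ΣK = 14.6; h_m = ΣK·V²/2g = 6.453 m
Total H_L = 26.81 + 6.453 = 33.27 m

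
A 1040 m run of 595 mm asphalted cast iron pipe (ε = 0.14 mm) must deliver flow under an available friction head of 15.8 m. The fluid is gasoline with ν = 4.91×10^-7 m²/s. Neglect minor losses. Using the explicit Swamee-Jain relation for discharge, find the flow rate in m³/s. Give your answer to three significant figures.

Q ≈ 0.975 m³/s

Swamee-Jain (Type II): Q = -0.965·√(gD⁵h_f/L)·ln[ε/(3.7D) + √(3.17ν²L/(gD³h_f))]
√(gD⁵h_f/L) = √(9.81·0.595⁵·15.8/1040) = 0.1054
ε/(3.7D) = 6.36×10^-5; √(3.17ν²L/(gD³h_f)) = 4.93×10^-6
Q = -0.965·0.1054·ln(6.853×10^-5) = 0.9755 m³/s
Check: V = 3.51 m/s, Re = 4.25×10^6, f = 0.01447, h_f = 15.9 m ≈ 15.8 m ✓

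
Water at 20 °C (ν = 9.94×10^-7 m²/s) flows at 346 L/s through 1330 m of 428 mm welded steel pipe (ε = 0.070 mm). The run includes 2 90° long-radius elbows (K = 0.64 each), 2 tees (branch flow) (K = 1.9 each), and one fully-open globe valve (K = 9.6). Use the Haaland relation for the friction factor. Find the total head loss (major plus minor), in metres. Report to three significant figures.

H_L ≈ 17.3 m

V = 4Q/(πD²) = 2.405 m/s; V²/2g = 0.2948 m
Re = 1.04×10^6, ε/D = 1.64×10^-4 → f = 0.01415 (Haaland)
Major: h_f = f(L/D)·V²/2g = 0.01415·3107·0.2948 = 12.96 m
Minor: ΣK = 14.7; h_m = ΣK·V²/2g = 4.327 m
Total H_L = 12.96 + 4.327 = 17.29 m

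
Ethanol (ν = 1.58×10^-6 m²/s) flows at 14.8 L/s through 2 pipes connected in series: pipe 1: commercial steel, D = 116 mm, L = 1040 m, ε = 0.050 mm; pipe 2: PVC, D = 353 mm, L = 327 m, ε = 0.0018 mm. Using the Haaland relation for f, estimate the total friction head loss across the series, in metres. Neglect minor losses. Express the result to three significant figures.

H ≈ 17.7 m

Pipe 1: V = 1.400 m/s, Re = 1.03×10^5, ε/D = 4.31×10^-4, f = 0.01970, h_1 = f(L/D)V²/2g = 17.65 m
Pipe 2: V = 0.1512 m/s, Re = 3.38×10^4, ε/D = 5.10×10^-6, f = 0.02268, h_2 = f(L/D)V²/2g = 0.02449 m
Series → Q common, losses add: H = Σh = 17.68 m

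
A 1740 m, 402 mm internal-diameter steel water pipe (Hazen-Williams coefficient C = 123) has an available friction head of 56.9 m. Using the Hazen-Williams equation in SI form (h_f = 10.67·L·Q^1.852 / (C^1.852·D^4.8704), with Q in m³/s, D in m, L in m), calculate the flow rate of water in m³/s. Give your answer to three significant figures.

Q ≈ 0.492 m³/s

Rearranging: Q = [h_f·C^1.852·D^4.8704 / (10.67·L)]^(1/1.852)
Q = [56.9·123^1.852·0.402^4.8704 / (10.67·1740)]^0.540 = 0.4919 m³/s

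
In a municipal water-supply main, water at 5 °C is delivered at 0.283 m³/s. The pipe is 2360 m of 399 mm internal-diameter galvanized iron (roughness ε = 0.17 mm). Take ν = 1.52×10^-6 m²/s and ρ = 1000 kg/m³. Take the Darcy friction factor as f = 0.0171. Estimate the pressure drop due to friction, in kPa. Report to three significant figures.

Δp ≈ 259 kPa

V = 4Q/(πD²) = 4·0.283/(π·0.399²) = 2.263 m/s
h_f = f(L/D)V²/(2g) = 0.01710·(2360/0.399)·2.263²/(2·9.81) = 26.41 m
Δp = ρg·h_f = 1000·9.81·26.41 = 259.1 kPa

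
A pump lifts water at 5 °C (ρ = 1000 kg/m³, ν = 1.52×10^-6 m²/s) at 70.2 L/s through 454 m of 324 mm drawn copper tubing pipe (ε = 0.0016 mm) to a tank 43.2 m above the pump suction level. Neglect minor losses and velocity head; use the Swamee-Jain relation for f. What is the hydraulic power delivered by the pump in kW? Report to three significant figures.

V = 4Q/(πD²) = 0.8514 m/s; Re = 1.81×10^5; ε/D = 4.94×10^-6; f = 0.01587
h_f = f(L/D)V²/2g = 0.8218 m
Total head H = z + h_f = 43.2 + 0.8218 = 44.02 m
P_hyd = ρgQH = 1000·9.81·0.0702·44.02 = 30.32 kW

P_hyd ≈ 30.3 kW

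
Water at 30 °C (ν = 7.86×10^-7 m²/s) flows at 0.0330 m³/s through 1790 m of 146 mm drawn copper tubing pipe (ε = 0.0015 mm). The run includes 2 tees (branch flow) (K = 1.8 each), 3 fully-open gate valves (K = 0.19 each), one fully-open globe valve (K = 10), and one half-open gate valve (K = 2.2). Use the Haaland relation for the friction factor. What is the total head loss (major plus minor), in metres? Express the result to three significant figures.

V = 4Q/(πD²) = 1.971 m/s; V²/2g = 0.1980 m
Re = 3.66×10^5, ε/D = 1.03×10^-5 → f = 0.01392 (Haaland)
Major: h_f = f(L/D)·V²/2g = 0.01392·12260·0.1980 = 33.79 m
Minor: ΣK = 16.4; h_m = ΣK·V²/2g = 3.242 m
Total H_L = 33.79 + 3.242 = 37.03 m

H_L ≈ 37.0 m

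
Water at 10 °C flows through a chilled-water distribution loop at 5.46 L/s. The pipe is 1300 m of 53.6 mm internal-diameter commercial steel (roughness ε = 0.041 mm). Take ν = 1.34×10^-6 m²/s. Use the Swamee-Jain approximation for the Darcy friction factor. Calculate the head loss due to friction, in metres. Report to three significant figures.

h_f ≈ 156 m

V = 4Q/(πD²) = 4·0.00546/(π·0.0536²) = 2.420 m/s
Re = VD/ν = 2.420·0.0536/1.34×10^-6 = 9.68×10^4 → turbulent
ε/D = 0.041/53.6 = 7.65×10^-4
Swamee-Jain: f = 0.02156
h_f = f(L/D)V²/(2g) = 0.02156·(1300/0.0536)·2.420²/(2·9.81) = 156.1 m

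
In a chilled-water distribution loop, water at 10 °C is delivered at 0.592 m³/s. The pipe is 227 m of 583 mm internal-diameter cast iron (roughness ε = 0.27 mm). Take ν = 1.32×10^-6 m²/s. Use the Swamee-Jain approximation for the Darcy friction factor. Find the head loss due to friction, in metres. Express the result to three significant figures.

V = 4Q/(πD²) = 4·0.592/(π·0.583²) = 2.218 m/s
Re = VD/ν = 2.218·0.583/1.32×10^-6 = 9.79×10^5 → turbulent
ε/D = 0.27/583 = 4.63×10^-4
Swamee-Jain: f = 0.01706
h_f = f(L/D)V²/(2g) = 0.01706·(227/0.583)·2.218²/(2·9.81) = 1.665 m

h_f ≈ 1.66 m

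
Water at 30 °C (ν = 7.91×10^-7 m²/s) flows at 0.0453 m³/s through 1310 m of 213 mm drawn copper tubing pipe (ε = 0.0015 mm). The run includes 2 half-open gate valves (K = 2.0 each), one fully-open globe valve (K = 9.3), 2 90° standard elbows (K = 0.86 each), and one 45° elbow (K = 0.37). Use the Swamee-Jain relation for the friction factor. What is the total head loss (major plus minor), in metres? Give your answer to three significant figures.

H_L ≈ 8.42 m

V = 4Q/(πD²) = 1.271 m/s; V²/2g = 0.08238 m
Re = 3.42×10^5, ε/D = 7.04×10^-6 → f = 0.01411 (Swamee-Jain)
Major: h_f = f(L/D)·V²/2g = 0.01411·6150·0.08238 = 7.151 m
Minor: ΣK = 15.4; h_m = ΣK·V²/2g = 1.268 m
Total H_L = 7.151 + 1.268 = 8.419 m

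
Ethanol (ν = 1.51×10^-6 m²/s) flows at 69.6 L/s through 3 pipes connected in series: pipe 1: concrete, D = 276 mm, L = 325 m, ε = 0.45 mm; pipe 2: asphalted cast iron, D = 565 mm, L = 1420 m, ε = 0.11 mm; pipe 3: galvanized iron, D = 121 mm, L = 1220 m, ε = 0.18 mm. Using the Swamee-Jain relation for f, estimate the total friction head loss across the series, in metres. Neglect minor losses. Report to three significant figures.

H ≈ 421 m

Pipe 1: V = 1.163 m/s, Re = 2.13×10^5, ε/D = 0.00163, f = 0.02333, h_1 = f(L/D)V²/2g = 1.895 m
Pipe 2: V = 0.2776 m/s, Re = 1.04×10^5, ε/D = 1.95×10^-4, f = 0.01885, h_2 = f(L/D)V²/2g = 0.1861 m
Pipe 3: V = 6.053 m/s, Re = 4.85×10^5, ε/D = 0.00149, f = 0.02227, h_3 = f(L/D)V²/2g = 419.2 m
Series → Q common, losses add: H = Σh = 421.3 m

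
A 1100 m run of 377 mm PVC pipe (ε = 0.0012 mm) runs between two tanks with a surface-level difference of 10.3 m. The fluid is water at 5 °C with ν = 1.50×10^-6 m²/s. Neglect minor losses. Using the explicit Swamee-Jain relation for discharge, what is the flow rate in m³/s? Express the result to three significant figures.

Swamee-Jain (Type II): Q = -0.965·√(gD⁵h_f/L)·ln[ε/(3.7D) + √(3.17ν²L/(gD³h_f))]
√(gD⁵h_f/L) = √(9.81·0.377⁵·10.3/1100) = 0.02645
ε/(3.7D) = 8.60×10^-7; √(3.17ν²L/(gD³h_f)) = 3.81×10^-5
Q = -0.965·0.02645·ln(3.893×10^-5) = 0.2592 m³/s
Check: V = 2.32 m/s, Re = 5.84×10^5, f = 0.01279, h_f = 10.3 m ≈ 10.3 m ✓

Q ≈ 0.259 m³/s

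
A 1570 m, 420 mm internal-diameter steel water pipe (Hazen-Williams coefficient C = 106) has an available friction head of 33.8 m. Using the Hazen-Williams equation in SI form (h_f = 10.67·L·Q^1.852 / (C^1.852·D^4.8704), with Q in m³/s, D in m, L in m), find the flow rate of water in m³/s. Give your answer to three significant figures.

Q ≈ 0.380 m³/s

Rearranging: Q = [h_f·C^1.852·D^4.8704 / (10.67·L)]^(1/1.852)
Q = [33.8·106^1.852·0.420^4.8704 / (10.67·1570)]^0.540 = 0.3795 m³/s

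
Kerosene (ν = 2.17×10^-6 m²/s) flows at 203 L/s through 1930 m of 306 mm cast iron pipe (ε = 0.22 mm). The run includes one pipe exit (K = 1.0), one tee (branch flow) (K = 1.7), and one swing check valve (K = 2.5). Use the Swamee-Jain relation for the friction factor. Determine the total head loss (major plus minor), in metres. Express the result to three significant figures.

H_L ≈ 49.1 m

V = 4Q/(πD²) = 2.760 m/s; V²/2g = 0.3884 m
Re = 3.89×10^5, ε/D = 7.19×10^-4 → f = 0.01923 (Swamee-Jain)
Major: h_f = f(L/D)·V²/2g = 0.01923·6307·0.3884 = 47.09 m
Minor: ΣK = 5.20; h_m = ΣK·V²/2g = 2.019 m
Total H_L = 47.09 + 2.019 = 49.11 m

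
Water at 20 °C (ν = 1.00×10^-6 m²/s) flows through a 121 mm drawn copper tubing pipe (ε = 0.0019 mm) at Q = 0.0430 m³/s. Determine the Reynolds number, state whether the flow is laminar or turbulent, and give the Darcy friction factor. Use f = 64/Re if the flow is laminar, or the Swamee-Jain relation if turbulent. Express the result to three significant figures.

Re ≈ 4.52×10^5; turbulent; f ≈ 0.0136

V = 4Q/(πD²) = 3.739 m/s
Re = VD/ν = 3.739·0.121/1.00×10^-6 = 4.52×10^5
Re > 4000 → turbulent; ε/D = 1.57×10^-5
Swamee-Jain: f = 0.01356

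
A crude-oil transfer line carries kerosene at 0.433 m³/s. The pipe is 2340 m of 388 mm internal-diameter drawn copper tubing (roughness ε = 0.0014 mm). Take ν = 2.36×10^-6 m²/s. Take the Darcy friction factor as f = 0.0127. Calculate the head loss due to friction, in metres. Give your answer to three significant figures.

h_f ≈ 52.4 m

V = 4Q/(πD²) = 4·0.433/(π·0.388²) = 3.662 m/s
h_f = f(L/D)V²/(2g) = 0.01270·(2340/0.388)·3.662²/(2·9.81) = 52.35 m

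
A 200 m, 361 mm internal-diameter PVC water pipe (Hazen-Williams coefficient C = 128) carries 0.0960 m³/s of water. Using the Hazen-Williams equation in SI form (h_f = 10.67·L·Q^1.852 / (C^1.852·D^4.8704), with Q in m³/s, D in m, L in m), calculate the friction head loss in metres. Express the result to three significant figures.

h_f = 10.67·200·0.0960^1.852 / (128^1.852·0.361^4.8704) = 0.4977 m

h_f ≈ 0.498 m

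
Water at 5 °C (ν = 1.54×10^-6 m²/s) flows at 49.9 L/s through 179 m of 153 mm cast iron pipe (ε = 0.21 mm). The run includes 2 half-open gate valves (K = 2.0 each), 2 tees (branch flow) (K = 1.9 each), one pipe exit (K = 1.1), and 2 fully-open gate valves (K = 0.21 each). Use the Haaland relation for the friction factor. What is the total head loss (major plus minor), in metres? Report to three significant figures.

H_L ≈ 13.2 m

V = 4Q/(πD²) = 2.714 m/s; V²/2g = 0.3755 m
Re = 2.70×10^5, ε/D = 0.00137 → f = 0.02204 (Haaland)
Major: h_f = f(L/D)·V²/2g = 0.02204·1170·0.3755 = 9.682 m
Minor: ΣK = 9.32; h_m = ΣK·V²/2g = 3.499 m
Total H_L = 9.682 + 3.499 = 13.18 m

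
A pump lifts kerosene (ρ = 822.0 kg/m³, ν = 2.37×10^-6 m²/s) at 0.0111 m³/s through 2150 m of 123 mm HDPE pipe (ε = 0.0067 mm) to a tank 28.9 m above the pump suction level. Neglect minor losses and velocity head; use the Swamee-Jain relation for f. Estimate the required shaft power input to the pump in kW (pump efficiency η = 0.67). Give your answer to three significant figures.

P_shaft ≈ 6.06 kW

V = 4Q/(πD²) = 0.9342 m/s; Re = 4.85×10^4; ε/D = 5.45×10^-5; f = 0.02112
h_f = f(L/D)V²/2g = 16.42 m
Total head H = z + h_f = 28.9 + 16.42 = 45.32 m
P_hyd = ρgQH = 822.0·9.81·0.0111·45.32 = 4.057 kW
P_shaft = P_hyd/η = 4.057/0.67 = 6.055 kW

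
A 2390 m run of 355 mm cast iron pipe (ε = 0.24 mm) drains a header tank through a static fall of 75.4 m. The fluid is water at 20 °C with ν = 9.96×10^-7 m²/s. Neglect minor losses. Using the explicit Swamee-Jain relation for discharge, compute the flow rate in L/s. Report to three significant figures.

Swamee-Jain (Type II): Q = -0.965·√(gD⁵h_f/L)·ln[ε/(3.7D) + √(3.17ν²L/(gD³h_f))]
√(gD⁵h_f/L) = √(9.81·0.355⁵·75.4/2390) = 0.04177
ε/(3.7D) = 1.83×10^-4; √(3.17ν²L/(gD³h_f)) = 1.51×10^-5
Q = -0.965·0.04177·ln(1.978×10^-4) = 0.3438 m³/s
Check: V = 3.47 m/s, Re = 1.24×10^6, f = 0.01831, h_f = 75.8 m ≈ 75.4 m ✓

Q ≈ 344 L/s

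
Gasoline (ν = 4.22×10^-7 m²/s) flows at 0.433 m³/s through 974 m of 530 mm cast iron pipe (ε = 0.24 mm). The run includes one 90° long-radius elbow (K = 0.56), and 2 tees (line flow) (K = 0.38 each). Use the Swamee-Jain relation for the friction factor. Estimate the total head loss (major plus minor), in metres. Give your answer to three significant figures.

V = 4Q/(πD²) = 1.963 m/s; V²/2g = 0.1963 m
Re = 2.46×10^6, ε/D = 4.53×10^-4 → f = 0.01663 (Swamee-Jain)
Major: h_f = f(L/D)·V²/2g = 0.01663·1838·0.1963 = 5.999 m
Minor: ΣK = 1.32; h_m = ΣK·V²/2g = 0.2592 m
Total H_L = 5.999 + 0.2592 = 6.258 m

H_L ≈ 6.26 m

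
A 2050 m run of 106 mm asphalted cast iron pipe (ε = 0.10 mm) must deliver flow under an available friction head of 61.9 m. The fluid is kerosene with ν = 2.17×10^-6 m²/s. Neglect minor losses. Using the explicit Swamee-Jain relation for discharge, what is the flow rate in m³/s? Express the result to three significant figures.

Q ≈ 0.0148 m³/s

Swamee-Jain (Type II): Q = -0.965·√(gD⁵h_f/L)·ln[ε/(3.7D) + √(3.17ν²L/(gD³h_f))]
√(gD⁵h_f/L) = √(9.81·0.106⁵·61.9/2050) = 0.001991
ε/(3.7D) = 2.55×10^-4; √(3.17ν²L/(gD³h_f)) = 2.06×10^-4
Q = -0.965·0.001991·ln(4.607×10^-4) = 0.01476 m³/s
Check: V = 1.67 m/s, Re = 8.17×10^4, f = 0.02261, h_f = 62.3 m ≈ 61.9 m ✓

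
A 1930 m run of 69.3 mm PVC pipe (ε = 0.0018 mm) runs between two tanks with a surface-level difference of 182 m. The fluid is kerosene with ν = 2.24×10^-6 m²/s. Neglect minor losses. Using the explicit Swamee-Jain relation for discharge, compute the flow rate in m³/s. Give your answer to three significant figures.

Swamee-Jain (Type II): Q = -0.965·√(gD⁵h_f/L)·ln[ε/(3.7D) + √(3.17ν²L/(gD³h_f))]
√(gD⁵h_f/L) = √(9.81·0.0693⁵·182/1930) = 0.001216
ε/(3.7D) = 7.02×10^-6; √(3.17ν²L/(gD³h_f)) = 2.27×10^-4
Q = -0.965·0.001216·ln(2.343×10^-4) = 0.009808 m³/s
Check: V = 2.60 m/s, Re = 8.05×10^4, f = 0.01884, h_f = 181 m ≈ 182 m ✓

Q ≈ 0.00981 m³/s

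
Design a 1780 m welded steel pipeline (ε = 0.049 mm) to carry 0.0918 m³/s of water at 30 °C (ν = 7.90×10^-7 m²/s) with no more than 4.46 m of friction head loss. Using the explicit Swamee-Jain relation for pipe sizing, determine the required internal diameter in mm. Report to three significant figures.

D ≈ 339 mm

Swamee-Jain (Type III): D = 0.66·[ε^1.25·(LQ²/(gh_f))^4.75 + ν·Q^9.4·(L/(gh_f))^5.2]^0.04
LQ²/(gh_f) = 0.3428; L/(gh_f) = 40.68
Term 1 = ε^1.25·(…)^4.75 = 2.54×10^-8; Term 2 = ν·Q^9.4·(…)^5.2 = 3.29×10^-8
D = 0.66·(2.54×10^-8 + 3.29×10^-8)^0.04 = 0.3390 m = 339 mm
Check: V = 1.02 m/s, Re = 4.36×10^5, f = 0.01517, h_f = 4.20 m ≈ 4.46 m ✓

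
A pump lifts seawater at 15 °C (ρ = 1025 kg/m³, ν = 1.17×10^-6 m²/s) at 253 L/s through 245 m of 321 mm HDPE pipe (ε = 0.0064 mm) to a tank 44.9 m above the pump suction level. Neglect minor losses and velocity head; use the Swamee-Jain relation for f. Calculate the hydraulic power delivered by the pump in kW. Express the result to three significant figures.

V = 4Q/(πD²) = 3.126 m/s; Re = 8.58×10^5; ε/D = 1.99×10^-5; f = 0.01235
h_f = f(L/D)V²/2g = 4.694 m
Total head H = z + h_f = 44.9 + 4.694 = 49.59 m
P_hyd = ρgQH = 1025·9.81·0.253·49.59 = 126.2 kW

P_hyd ≈ 126 kW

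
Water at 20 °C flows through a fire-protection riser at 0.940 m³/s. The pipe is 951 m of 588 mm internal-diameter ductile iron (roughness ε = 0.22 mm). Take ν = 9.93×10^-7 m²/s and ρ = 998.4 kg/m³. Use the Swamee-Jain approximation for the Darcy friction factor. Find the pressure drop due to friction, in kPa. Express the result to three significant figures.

Δp ≈ 155 kPa

V = 4Q/(πD²) = 4·0.940/(π·0.588²) = 3.462 m/s
Re = VD/ν = 3.462·0.588/9.93×10^-7 = 2.05×10^6 → turbulent
ε/D = 0.22/588 = 3.74×10^-4
Swamee-Jain: f = 0.01605
h_f = f(L/D)V²/(2g) = 0.01605·(951/0.588)·3.462²/(2·9.81) = 15.86 m
Δp = ρg·h_f = 998.4·9.81·15.86 = 155.3 kPa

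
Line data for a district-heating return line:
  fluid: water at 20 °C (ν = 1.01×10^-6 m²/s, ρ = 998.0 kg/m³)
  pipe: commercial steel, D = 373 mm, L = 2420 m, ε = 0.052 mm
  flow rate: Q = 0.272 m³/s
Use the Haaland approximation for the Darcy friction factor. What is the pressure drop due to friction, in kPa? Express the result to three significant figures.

Δp ≈ 280 kPa

V = 4Q/(πD²) = 4·0.272/(π·0.373²) = 2.489 m/s
Re = VD/ν = 2.489·0.373/1.01×10^-6 = 9.19×10^5 → turbulent
ε/D = 0.052/373 = 1.39×10^-4
Haaland: f = 0.01395
h_f = f(L/D)V²/(2g) = 0.01395·(2420/0.373)·2.489²/(2·9.81) = 28.59 m
Δp = ρg·h_f = 998.0·9.81·28.59 = 279.9 kPa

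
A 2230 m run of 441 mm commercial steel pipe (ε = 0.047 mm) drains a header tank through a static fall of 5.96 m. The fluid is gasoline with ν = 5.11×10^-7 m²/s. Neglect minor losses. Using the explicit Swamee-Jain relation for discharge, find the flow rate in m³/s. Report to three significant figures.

Swamee-Jain (Type II): Q = -0.965·√(gD⁵h_f/L)·ln[ε/(3.7D) + √(3.17ν²L/(gD³h_f))]
√(gD⁵h_f/L) = √(9.81·0.441⁵·5.96/2230) = 0.02091
ε/(3.7D) = 2.88×10^-5; √(3.17ν²L/(gD³h_f)) = 1.92×10^-5
Q = -0.965·0.02091·ln(4.799×10^-5) = 0.2007 m³/s
Check: V = 1.31 m/s, Re = 1.13×10^6, f = 0.01347, h_f = 5.99 m ≈ 5.96 m ✓

Q ≈ 0.201 m³/s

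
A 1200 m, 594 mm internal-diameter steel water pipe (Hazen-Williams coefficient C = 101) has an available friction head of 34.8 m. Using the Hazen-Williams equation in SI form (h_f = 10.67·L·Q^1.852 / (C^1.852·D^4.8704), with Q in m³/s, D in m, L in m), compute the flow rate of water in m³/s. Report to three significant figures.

Q ≈ 1.06 m³/s

Rearranging: Q = [h_f·C^1.852·D^4.8704 / (10.67·L)]^(1/1.852)
Q = [34.8·101^1.852·0.594^4.8704 / (10.67·1200)]^0.540 = 1.057 m³/s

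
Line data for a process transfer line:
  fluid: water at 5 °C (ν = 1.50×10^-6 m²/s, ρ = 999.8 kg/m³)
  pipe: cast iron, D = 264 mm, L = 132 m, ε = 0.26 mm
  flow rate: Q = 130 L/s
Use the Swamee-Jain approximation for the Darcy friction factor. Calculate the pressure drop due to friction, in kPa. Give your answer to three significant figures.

Δp ≈ 28.8 kPa

V = 4Q/(πD²) = 4·0.130/(π·0.264²) = 2.375 m/s
Re = VD/ν = 2.375·0.264/1.50×10^-6 = 4.18×10^5 → turbulent
ε/D = 0.26/264 = 9.85×10^-4
Swamee-Jain: f = 0.02041
h_f = f(L/D)V²/(2g) = 0.02041·(132/0.264)·2.375²/(2·9.81) = 2.933 m
Δp = ρg·h_f = 999.8·9.81·2.933 = 28.77 kPa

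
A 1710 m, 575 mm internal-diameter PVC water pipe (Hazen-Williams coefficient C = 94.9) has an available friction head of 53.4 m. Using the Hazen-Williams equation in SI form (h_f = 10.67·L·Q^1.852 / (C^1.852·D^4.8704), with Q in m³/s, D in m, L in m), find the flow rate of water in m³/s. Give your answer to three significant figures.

Q ≈ 0.949 m³/s

Rearranging: Q = [h_f·C^1.852·D^4.8704 / (10.67·L)]^(1/1.852)
Q = [53.4·94.9^1.852·0.575^4.8704 / (10.67·1710)]^0.540 = 0.9488 m³/s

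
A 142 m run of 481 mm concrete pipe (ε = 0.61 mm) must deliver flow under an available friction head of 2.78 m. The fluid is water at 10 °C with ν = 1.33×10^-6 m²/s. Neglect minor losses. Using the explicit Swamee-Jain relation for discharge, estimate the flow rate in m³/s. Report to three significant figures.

Swamee-Jain (Type II): Q = -0.965·√(gD⁵h_f/L)·ln[ε/(3.7D) + √(3.17ν²L/(gD³h_f))]
√(gD⁵h_f/L) = √(9.81·0.481⁵·2.78/142) = 0.07032
ε/(3.7D) = 3.43×10^-4; √(3.17ν²L/(gD³h_f)) = 1.62×10^-5
Q = -0.965·0.07032·ln(3.590×10^-4) = 0.5383 m³/s
Check: V = 2.96 m/s, Re = 1.07×10^6, f = 0.02114, h_f = 2.79 m ≈ 2.78 m ✓

Q ≈ 0.538 m³/s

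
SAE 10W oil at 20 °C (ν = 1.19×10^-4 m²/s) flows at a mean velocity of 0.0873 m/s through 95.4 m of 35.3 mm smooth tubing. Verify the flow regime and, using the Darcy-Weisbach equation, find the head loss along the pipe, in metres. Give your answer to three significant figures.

h_f ≈ 2.59 m

Re = VD/ν = 0.0873·0.03530/1.19×10^-4 = 25.9 → laminar (Re < 2300)
f = 64/Re = 2.471
h_f = f(L/D)V²/(2g) = 2.471·(95.4/0.03530)·0.0873²/(2·9.81) = 2.594 m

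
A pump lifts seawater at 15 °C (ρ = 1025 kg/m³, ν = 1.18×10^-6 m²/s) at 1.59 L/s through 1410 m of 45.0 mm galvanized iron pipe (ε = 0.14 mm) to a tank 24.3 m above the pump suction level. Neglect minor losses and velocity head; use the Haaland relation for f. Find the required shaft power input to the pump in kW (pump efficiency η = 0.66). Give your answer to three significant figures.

P_shaft ≈ 1.72 kW

V = 4Q/(πD²) = 0.9997 m/s; Re = 3.81×10^4; ε/D = 0.00311; f = 0.02928
h_f = f(L/D)V²/2g = 46.74 m
Total head H = z + h_f = 24.3 + 46.74 = 71.04 m
P_hyd = ρgQH = 1025·9.81·0.00159·71.04 = 1.136 kW
P_shaft = P_hyd/η = 1.136/0.66 = 1.721 kW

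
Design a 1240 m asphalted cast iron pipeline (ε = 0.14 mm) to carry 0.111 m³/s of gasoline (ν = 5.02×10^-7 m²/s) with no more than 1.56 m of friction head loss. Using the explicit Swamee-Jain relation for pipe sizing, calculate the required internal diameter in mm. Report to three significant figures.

D ≈ 428 mm

Swamee-Jain (Type III): D = 0.66·[ε^1.25·(LQ²/(gh_f))^4.75 + ν·Q^9.4·(L/(gh_f))^5.2]^0.04
LQ²/(gh_f) = 0.9983; L/(gh_f) = 81.03
Term 1 = ε^1.25·(…)^4.75 = 1.51×10^-5; Term 2 = ν·Q^9.4·(…)^5.2 = 4.48×10^-6
D = 0.66·(1.51×10^-5 + 4.48×10^-6)^0.04 = 0.4278 m = 428 mm
Check: V = 0.772 m/s, Re = 6.58×10^5, f = 0.01631, h_f = 1.44 m ≈ 1.56 m ✓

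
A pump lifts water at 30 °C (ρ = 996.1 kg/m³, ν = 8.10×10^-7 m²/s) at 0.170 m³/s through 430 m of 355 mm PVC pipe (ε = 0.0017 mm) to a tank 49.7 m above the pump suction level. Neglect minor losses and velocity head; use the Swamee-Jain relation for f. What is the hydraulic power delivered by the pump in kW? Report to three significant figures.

V = 4Q/(πD²) = 1.718 m/s; Re = 7.53×10^5; ε/D = 4.79×10^-6; f = 0.01228
h_f = f(L/D)V²/2g = 2.237 m
Total head H = z + h_f = 49.7 + 2.237 = 51.94 m
P_hyd = ρgQH = 996.1·9.81·0.170·51.94 = 86.28 kW

P_hyd ≈ 86.3 kW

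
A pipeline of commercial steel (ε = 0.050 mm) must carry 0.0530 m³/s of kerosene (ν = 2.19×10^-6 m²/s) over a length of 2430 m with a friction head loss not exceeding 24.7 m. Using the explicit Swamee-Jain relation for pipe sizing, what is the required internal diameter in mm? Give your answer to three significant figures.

Swamee-Jain (Type III): D = 0.66·[ε^1.25·(LQ²/(gh_f))^4.75 + ν·Q^9.4·(L/(gh_f))^5.2]^0.04
LQ²/(gh_f) = 0.02817; L/(gh_f) = 10.03
Term 1 = ε^1.25·(…)^4.75 = 1.82×10^-13; Term 2 = ν·Q^9.4·(…)^5.2 = 3.59×10^-13
D = 0.66·(1.82×10^-13 + 3.59×10^-13)^0.04 = 0.2132 m = 213 mm
Check: V = 1.48 m/s, Re = 1.45×10^5, f = 0.01814, h_f = 23.2 m ≈ 24.7 m ✓

D ≈ 213 mm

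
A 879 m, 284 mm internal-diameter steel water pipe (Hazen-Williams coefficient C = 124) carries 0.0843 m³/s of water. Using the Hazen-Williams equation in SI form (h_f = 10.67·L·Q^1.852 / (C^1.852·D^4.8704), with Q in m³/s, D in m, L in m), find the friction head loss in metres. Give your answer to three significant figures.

h_f = 10.67·879·0.0843^1.852 / (124^1.852·0.284^4.8704) = 5.866 m

h_f ≈ 5.87 m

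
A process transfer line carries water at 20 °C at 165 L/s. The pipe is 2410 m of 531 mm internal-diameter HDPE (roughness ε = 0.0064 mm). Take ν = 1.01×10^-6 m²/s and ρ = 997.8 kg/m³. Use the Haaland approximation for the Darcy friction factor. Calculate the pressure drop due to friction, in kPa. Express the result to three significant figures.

V = 4Q/(πD²) = 4·0.165/(π·0.531²) = 0.7451 m/s
Re = VD/ν = 0.7451·0.531/1.01×10^-6 = 3.92×10^5 → turbulent
ε/D = 0.0064/531 = 1.21×10^-5
Haaland: f = 0.01377
h_f = f(L/D)V²/(2g) = 0.01377·(2410/0.531)·0.7451²/(2·9.81) = 1.768 m
Δp = ρg·h_f = 997.8·9.81·1.768 = 17.31 kPa

Δp ≈ 17.3 kPa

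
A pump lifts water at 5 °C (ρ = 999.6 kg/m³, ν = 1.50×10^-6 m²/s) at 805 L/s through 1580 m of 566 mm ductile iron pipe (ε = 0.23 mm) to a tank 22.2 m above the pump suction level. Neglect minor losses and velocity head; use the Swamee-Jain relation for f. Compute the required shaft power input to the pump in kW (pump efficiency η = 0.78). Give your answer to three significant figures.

V = 4Q/(πD²) = 3.199 m/s; Re = 1.21×10^6; ε/D = 4.06×10^-4; f = 0.01653
h_f = f(L/D)V²/2g = 24.07 m
Total head H = z + h_f = 22.2 + 24.07 = 46.27 m
P_hyd = ρgQH = 999.6·9.81·0.805·46.27 = 365.3 kW
P_shaft = P_hyd/η = 365.3/0.78 = 468.3 kW

P_shaft ≈ 468 kW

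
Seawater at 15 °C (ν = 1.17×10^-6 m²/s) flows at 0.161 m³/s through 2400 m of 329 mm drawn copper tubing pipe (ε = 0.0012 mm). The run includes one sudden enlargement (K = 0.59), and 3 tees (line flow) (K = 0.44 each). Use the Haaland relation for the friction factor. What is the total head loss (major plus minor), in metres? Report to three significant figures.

H_L ≈ 17.6 m

V = 4Q/(πD²) = 1.894 m/s; V²/2g = 0.1828 m
Re = 5.33×10^5, ε/D = 3.65×10^-6 → f = 0.01296 (Haaland)
Major: h_f = f(L/D)·V²/2g = 0.01296·7295·0.1828 = 17.28 m
Minor: ΣK = 1.91; h_m = ΣK·V²/2g = 0.3492 m
Total H_L = 17.28 + 0.3492 = 17.63 m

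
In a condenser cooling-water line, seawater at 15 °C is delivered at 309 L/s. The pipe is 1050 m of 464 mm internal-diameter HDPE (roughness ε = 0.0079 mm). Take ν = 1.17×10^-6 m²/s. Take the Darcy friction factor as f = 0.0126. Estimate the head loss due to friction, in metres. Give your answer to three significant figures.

V = 4Q/(πD²) = 4·0.309/(π·0.464²) = 1.827 m/s
h_f = f(L/D)V²/(2g) = 0.01260·(1050/0.464)·1.827²/(2·9.81) = 4.853 m

h_f ≈ 4.85 m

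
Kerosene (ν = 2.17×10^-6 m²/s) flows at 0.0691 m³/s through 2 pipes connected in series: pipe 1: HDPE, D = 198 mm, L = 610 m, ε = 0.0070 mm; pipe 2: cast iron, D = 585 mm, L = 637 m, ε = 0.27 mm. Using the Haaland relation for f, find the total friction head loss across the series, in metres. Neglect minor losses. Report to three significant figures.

Pipe 1: V = 2.244 m/s, Re = 2.05×10^5, ε/D = 3.54×10^-5, f = 0.01566, h_1 = f(L/D)V²/2g = 12.39 m
Pipe 2: V = 0.2571 m/s, Re = 6.93×10^4, ε/D = 4.62×10^-4, f = 0.02098, h_2 = f(L/D)V²/2g = 0.07695 m
Series → Q common, losses add: H = Σh = 12.46 m

H ≈ 12.5 m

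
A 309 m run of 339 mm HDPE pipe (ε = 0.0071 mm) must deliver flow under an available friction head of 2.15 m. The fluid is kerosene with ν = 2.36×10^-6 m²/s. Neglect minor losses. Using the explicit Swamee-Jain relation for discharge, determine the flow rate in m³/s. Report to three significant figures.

Q ≈ 0.158 m³/s

Swamee-Jain (Type II): Q = -0.965·√(gD⁵h_f/L)·ln[ε/(3.7D) + √(3.17ν²L/(gD³h_f))]
√(gD⁵h_f/L) = √(9.81·0.339⁵·2.15/309) = 0.01748
ε/(3.7D) = 5.66×10^-6; √(3.17ν²L/(gD³h_f)) = 8.15×10^-5
Q = -0.965·0.01748·ln(8.714×10^-5) = 0.1577 m³/s
Check: V = 1.75 m/s, Re = 2.51×10^5, f = 0.01509, h_f = 2.14 m ≈ 2.15 m ✓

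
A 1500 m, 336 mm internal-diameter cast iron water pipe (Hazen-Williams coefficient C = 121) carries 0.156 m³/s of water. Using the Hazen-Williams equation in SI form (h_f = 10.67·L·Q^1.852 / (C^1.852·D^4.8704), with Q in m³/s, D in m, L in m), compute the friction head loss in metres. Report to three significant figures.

h_f = 10.67·1500·0.156^1.852 / (121^1.852·0.336^4.8704) = 14.44 m

h_f ≈ 14.4 m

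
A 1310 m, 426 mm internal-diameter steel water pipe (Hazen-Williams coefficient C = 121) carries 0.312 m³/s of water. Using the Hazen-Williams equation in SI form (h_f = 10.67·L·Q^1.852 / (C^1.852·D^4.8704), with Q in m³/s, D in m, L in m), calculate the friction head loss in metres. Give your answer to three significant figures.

h_f ≈ 14.3 m

h_f = 10.67·1310·0.312^1.852 / (121^1.852·0.426^4.8704) = 14.33 m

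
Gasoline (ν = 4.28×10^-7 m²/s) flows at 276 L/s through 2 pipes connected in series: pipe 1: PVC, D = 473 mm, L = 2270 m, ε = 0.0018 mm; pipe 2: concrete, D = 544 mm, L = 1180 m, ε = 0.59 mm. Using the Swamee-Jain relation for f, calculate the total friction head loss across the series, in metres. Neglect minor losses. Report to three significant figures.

H ≈ 9.64 m

Pipe 1: V = 1.571 m/s, Re = 1.74×10^6, ε/D = 3.81×10^-6, f = 0.01074, h_1 = f(L/D)V²/2g = 6.479 m
Pipe 2: V = 1.187 m/s, Re = 1.51×10^6, ε/D = 0.00108, f = 0.02029, h_2 = f(L/D)V²/2g = 3.163 m
Series → Q common, losses add: H = Σh = 9.642 m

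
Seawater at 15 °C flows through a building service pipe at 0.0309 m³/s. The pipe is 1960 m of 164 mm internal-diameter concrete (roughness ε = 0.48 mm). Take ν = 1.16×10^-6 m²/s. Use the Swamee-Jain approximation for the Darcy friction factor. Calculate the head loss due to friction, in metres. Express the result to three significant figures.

V = 4Q/(πD²) = 4·0.0309/(π·0.164²) = 1.463 m/s
Re = VD/ν = 1.463·0.164/1.16×10^-6 = 2.07×10^5 → turbulent
ε/D = 0.48/164 = 0.00293
Swamee-Jain: f = 0.02682
h_f = f(L/D)V²/(2g) = 0.02682·(1960/0.164)·1.463²/(2·9.81) = 34.96 m

h_f ≈ 35.0 m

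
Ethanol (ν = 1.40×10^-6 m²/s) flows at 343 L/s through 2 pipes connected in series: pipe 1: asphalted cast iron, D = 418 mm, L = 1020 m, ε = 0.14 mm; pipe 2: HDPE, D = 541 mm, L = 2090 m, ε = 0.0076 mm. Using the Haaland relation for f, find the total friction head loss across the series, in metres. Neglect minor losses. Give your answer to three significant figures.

Pipe 1: V = 2.499 m/s, Re = 7.46×10^5, ε/D = 3.35×10^-4, f = 0.01609, h_1 = f(L/D)V²/2g = 12.50 m
Pipe 2: V = 1.492 m/s, Re = 5.77×10^5, ε/D = 1.40×10^-5, f = 0.01292, h_2 = f(L/D)V²/2g = 5.662 m
Series → Q common, losses add: H = Σh = 18.17 m

H ≈ 18.2 m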